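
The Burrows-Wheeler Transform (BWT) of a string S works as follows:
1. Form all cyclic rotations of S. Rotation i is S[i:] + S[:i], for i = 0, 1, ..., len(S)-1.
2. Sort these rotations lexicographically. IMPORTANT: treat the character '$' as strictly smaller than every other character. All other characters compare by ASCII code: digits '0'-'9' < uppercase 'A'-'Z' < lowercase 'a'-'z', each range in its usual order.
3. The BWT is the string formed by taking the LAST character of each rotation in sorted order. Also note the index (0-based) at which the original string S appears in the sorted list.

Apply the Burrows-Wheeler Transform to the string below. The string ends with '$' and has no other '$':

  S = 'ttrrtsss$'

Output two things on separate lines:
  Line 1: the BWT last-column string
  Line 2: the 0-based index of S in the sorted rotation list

All 9 rotations (rotation i = S[i:]+S[:i]):
  rot[0] = ttrrtsss$
  rot[1] = trrtsss$t
  rot[2] = rrtsss$tt
  rot[3] = rtsss$ttr
  rot[4] = tsss$ttrr
  rot[5] = sss$ttrrt
  rot[6] = ss$ttrrts
  rot[7] = s$ttrrtss
  rot[8] = $ttrrtsss
Sorted (with $ < everything):
  sorted[0] = $ttrrtsss  (last char: 's')
  sorted[1] = rrtsss$tt  (last char: 't')
  sorted[2] = rtsss$ttr  (last char: 'r')
  sorted[3] = s$ttrrtss  (last char: 's')
  sorted[4] = ss$ttrrts  (last char: 's')
  sorted[5] = sss$ttrrt  (last char: 't')
  sorted[6] = trrtsss$t  (last char: 't')
  sorted[7] = tsss$ttrr  (last char: 'r')
  sorted[8] = ttrrtsss$  (last char: '$')
Last column: strssttr$
Original string S is at sorted index 8

Answer: strssttr$
8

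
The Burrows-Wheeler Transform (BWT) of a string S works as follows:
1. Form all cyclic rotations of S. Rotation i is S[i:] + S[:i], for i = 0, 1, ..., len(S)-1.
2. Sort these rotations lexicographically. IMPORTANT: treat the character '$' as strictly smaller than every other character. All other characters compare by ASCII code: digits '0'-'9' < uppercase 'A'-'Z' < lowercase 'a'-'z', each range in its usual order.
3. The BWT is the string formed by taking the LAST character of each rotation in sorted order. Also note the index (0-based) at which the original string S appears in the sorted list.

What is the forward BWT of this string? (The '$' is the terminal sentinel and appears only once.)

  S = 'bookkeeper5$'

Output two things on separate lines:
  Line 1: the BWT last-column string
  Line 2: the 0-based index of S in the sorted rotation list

All 12 rotations (rotation i = S[i:]+S[:i]):
  rot[0] = bookkeeper5$
  rot[1] = ookkeeper5$b
  rot[2] = okkeeper5$bo
  rot[3] = kkeeper5$boo
  rot[4] = keeper5$book
  rot[5] = eeper5$bookk
  rot[6] = eper5$bookke
  rot[7] = per5$bookkee
  rot[8] = er5$bookkeep
  rot[9] = r5$bookkeepe
  rot[10] = 5$bookkeeper
  rot[11] = $bookkeeper5
Sorted (with $ < everything):
  sorted[0] = $bookkeeper5  (last char: '5')
  sorted[1] = 5$bookkeeper  (last char: 'r')
  sorted[2] = bookkeeper5$  (last char: '$')
  sorted[3] = eeper5$bookk  (last char: 'k')
  sorted[4] = eper5$bookke  (last char: 'e')
  sorted[5] = er5$bookkeep  (last char: 'p')
  sorted[6] = keeper5$book  (last char: 'k')
  sorted[7] = kkeeper5$boo  (last char: 'o')
  sorted[8] = okkeeper5$bo  (last char: 'o')
  sorted[9] = ookkeeper5$b  (last char: 'b')
  sorted[10] = per5$bookkee  (last char: 'e')
  sorted[11] = r5$bookkeepe  (last char: 'e')
Last column: 5r$kepkoobee
Original string S is at sorted index 2

Answer: 5r$kepkoobee
2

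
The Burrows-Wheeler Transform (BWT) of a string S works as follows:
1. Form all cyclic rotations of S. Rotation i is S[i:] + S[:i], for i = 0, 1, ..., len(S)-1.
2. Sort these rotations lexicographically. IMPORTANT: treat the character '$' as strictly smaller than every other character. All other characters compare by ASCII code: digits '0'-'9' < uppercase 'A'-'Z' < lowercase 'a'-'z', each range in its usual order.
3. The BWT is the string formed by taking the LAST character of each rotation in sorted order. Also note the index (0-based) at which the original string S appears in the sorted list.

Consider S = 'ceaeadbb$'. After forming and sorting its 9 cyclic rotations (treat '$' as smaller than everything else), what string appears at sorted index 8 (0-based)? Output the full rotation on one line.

Answer: eaeadbb$c

Derivation:
All 9 rotations (rotation i = S[i:]+S[:i]):
  rot[0] = ceaeadbb$
  rot[1] = eaeadbb$c
  rot[2] = aeadbb$ce
  rot[3] = eadbb$cea
  rot[4] = adbb$ceae
  rot[5] = dbb$ceaea
  rot[6] = bb$ceaead
  rot[7] = b$ceaeadb
  rot[8] = $ceaeadbb
Sorted (with $ < everything):
  sorted[0] = $ceaeadbb
  sorted[1] = adbb$ceae
  sorted[2] = aeadbb$ce
  sorted[3] = b$ceaeadb
  sorted[4] = bb$ceaead
  sorted[5] = ceaeadbb$
  sorted[6] = dbb$ceaea
  sorted[7] = eadbb$cea
  sorted[8] = eaeadbb$c
sorted[8] = eaeadbb$c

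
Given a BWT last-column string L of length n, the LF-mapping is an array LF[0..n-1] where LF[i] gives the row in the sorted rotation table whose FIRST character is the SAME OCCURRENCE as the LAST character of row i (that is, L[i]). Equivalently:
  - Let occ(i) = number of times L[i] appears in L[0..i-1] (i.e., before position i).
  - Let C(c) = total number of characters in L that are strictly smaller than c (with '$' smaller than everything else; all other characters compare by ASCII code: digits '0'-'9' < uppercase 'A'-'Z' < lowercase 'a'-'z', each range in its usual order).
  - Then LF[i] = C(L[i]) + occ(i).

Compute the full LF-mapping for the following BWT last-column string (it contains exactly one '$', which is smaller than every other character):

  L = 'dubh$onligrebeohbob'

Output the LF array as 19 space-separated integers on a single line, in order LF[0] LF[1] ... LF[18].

Answer: 5 18 1 9 0 14 13 12 11 8 17 6 2 7 15 10 3 16 4

Derivation:
Char counts: '$':1, 'b':4, 'd':1, 'e':2, 'g':1, 'h':2, 'i':1, 'l':1, 'n':1, 'o':3, 'r':1, 'u':1
C (first-col start): C('$')=0, C('b')=1, C('d')=5, C('e')=6, C('g')=8, C('h')=9, C('i')=11, C('l')=12, C('n')=13, C('o')=14, C('r')=17, C('u')=18
L[0]='d': occ=0, LF[0]=C('d')+0=5+0=5
L[1]='u': occ=0, LF[1]=C('u')+0=18+0=18
L[2]='b': occ=0, LF[2]=C('b')+0=1+0=1
L[3]='h': occ=0, LF[3]=C('h')+0=9+0=9
L[4]='$': occ=0, LF[4]=C('$')+0=0+0=0
L[5]='o': occ=0, LF[5]=C('o')+0=14+0=14
L[6]='n': occ=0, LF[6]=C('n')+0=13+0=13
L[7]='l': occ=0, LF[7]=C('l')+0=12+0=12
L[8]='i': occ=0, LF[8]=C('i')+0=11+0=11
L[9]='g': occ=0, LF[9]=C('g')+0=8+0=8
L[10]='r': occ=0, LF[10]=C('r')+0=17+0=17
L[11]='e': occ=0, LF[11]=C('e')+0=6+0=6
L[12]='b': occ=1, LF[12]=C('b')+1=1+1=2
L[13]='e': occ=1, LF[13]=C('e')+1=6+1=7
L[14]='o': occ=1, LF[14]=C('o')+1=14+1=15
L[15]='h': occ=1, LF[15]=C('h')+1=9+1=10
L[16]='b': occ=2, LF[16]=C('b')+2=1+2=3
L[17]='o': occ=2, LF[17]=C('o')+2=14+2=16
L[18]='b': occ=3, LF[18]=C('b')+3=1+3=4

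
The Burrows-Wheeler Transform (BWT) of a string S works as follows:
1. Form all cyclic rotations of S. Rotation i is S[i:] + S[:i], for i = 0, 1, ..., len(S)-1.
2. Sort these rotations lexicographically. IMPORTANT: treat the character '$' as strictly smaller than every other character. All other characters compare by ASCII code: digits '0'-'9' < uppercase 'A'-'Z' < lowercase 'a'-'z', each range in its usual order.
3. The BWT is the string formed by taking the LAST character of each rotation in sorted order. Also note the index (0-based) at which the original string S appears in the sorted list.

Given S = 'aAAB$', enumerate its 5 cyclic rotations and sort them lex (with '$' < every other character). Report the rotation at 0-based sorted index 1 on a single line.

All 5 rotations (rotation i = S[i:]+S[:i]):
  rot[0] = aAAB$
  rot[1] = AAB$a
  rot[2] = AB$aA
  rot[3] = B$aAA
  rot[4] = $aAAB
Sorted (with $ < everything):
  sorted[0] = $aAAB
  sorted[1] = AAB$a
  sorted[2] = AB$aA
  sorted[3] = B$aAA
  sorted[4] = aAAB$
sorted[1] = AAB$a

Answer: AAB$a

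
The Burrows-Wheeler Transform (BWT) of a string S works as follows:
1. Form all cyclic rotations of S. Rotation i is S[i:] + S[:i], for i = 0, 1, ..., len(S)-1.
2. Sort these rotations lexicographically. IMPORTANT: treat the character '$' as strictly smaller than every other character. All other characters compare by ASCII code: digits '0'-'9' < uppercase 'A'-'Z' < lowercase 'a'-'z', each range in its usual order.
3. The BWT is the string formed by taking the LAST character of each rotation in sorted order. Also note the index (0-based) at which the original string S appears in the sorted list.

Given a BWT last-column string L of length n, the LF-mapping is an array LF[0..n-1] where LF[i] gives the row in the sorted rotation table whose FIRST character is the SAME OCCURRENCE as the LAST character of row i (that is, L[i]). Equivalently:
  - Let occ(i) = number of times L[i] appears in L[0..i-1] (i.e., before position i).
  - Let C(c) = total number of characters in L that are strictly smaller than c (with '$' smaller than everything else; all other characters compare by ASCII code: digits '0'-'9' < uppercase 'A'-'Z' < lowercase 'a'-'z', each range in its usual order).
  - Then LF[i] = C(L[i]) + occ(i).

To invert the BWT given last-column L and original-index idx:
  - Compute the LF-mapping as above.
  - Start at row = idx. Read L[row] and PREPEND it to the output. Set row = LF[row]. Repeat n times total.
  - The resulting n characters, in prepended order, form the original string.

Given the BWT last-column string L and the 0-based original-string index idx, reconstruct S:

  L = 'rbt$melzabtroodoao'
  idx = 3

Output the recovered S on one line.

LF mapping: 13 3 15 0 8 6 7 17 1 4 16 14 9 10 5 11 2 12
Walk LF starting at row 3, prepending L[row]:
  step 1: row=3, L[3]='$', prepend. Next row=LF[3]=0
  step 2: row=0, L[0]='r', prepend. Next row=LF[0]=13
  step 3: row=13, L[13]='o', prepend. Next row=LF[13]=10
  step 4: row=10, L[10]='t', prepend. Next row=LF[10]=16
  step 5: row=16, L[16]='a', prepend. Next row=LF[16]=2
  step 6: row=2, L[2]='t', prepend. Next row=LF[2]=15
  step 7: row=15, L[15]='o', prepend. Next row=LF[15]=11
  step 8: row=11, L[11]='r', prepend. Next row=LF[11]=14
  step 9: row=14, L[14]='d', prepend. Next row=LF[14]=5
  step 10: row=5, L[5]='e', prepend. Next row=LF[5]=6
  step 11: row=6, L[6]='l', prepend. Next row=LF[6]=7
  step 12: row=7, L[7]='z', prepend. Next row=LF[7]=17
  step 13: row=17, L[17]='o', prepend. Next row=LF[17]=12
  step 14: row=12, L[12]='o', prepend. Next row=LF[12]=9
  step 15: row=9, L[9]='b', prepend. Next row=LF[9]=4
  step 16: row=4, L[4]='m', prepend. Next row=LF[4]=8
  step 17: row=8, L[8]='a', prepend. Next row=LF[8]=1
  step 18: row=1, L[1]='b', prepend. Next row=LF[1]=3
Reversed output: bamboozledrotator$

Answer: bamboozledrotator$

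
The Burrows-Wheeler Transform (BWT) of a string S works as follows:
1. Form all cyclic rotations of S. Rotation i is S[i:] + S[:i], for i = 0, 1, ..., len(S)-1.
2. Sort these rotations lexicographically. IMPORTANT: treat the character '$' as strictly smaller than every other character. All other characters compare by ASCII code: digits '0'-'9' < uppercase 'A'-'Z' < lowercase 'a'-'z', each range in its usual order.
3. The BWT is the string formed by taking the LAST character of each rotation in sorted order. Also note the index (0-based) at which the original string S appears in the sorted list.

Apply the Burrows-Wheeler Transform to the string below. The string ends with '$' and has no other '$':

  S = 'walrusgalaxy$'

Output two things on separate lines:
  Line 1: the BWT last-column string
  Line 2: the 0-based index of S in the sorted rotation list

Answer: ygwlsaalur$ax
10

Derivation:
All 13 rotations (rotation i = S[i:]+S[:i]):
  rot[0] = walrusgalaxy$
  rot[1] = alrusgalaxy$w
  rot[2] = lrusgalaxy$wa
  rot[3] = rusgalaxy$wal
  rot[4] = usgalaxy$walr
  rot[5] = sgalaxy$walru
  rot[6] = galaxy$walrus
  rot[7] = alaxy$walrusg
  rot[8] = laxy$walrusga
  rot[9] = axy$walrusgal
  rot[10] = xy$walrusgala
  rot[11] = y$walrusgalax
  rot[12] = $walrusgalaxy
Sorted (with $ < everything):
  sorted[0] = $walrusgalaxy  (last char: 'y')
  sorted[1] = alaxy$walrusg  (last char: 'g')
  sorted[2] = alrusgalaxy$w  (last char: 'w')
  sorted[3] = axy$walrusgal  (last char: 'l')
  sorted[4] = galaxy$walrus  (last char: 's')
  sorted[5] = laxy$walrusga  (last char: 'a')
  sorted[6] = lrusgalaxy$wa  (last char: 'a')
  sorted[7] = rusgalaxy$wal  (last char: 'l')
  sorted[8] = sgalaxy$walru  (last char: 'u')
  sorted[9] = usgalaxy$walr  (last char: 'r')
  sorted[10] = walrusgalaxy$  (last char: '$')
  sorted[11] = xy$walrusgala  (last char: 'a')
  sorted[12] = y$walrusgalax  (last char: 'x')
Last column: ygwlsaalur$ax
Original string S is at sorted index 10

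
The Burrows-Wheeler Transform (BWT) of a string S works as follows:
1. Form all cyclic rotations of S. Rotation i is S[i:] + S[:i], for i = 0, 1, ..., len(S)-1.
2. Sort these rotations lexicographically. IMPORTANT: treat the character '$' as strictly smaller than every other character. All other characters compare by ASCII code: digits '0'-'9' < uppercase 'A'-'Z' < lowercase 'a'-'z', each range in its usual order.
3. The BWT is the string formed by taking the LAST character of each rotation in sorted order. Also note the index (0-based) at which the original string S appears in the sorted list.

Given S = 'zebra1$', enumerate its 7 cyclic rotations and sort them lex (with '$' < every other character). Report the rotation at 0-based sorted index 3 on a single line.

Answer: bra1$ze

Derivation:
All 7 rotations (rotation i = S[i:]+S[:i]):
  rot[0] = zebra1$
  rot[1] = ebra1$z
  rot[2] = bra1$ze
  rot[3] = ra1$zeb
  rot[4] = a1$zebr
  rot[5] = 1$zebra
  rot[6] = $zebra1
Sorted (with $ < everything):
  sorted[0] = $zebra1
  sorted[1] = 1$zebra
  sorted[2] = a1$zebr
  sorted[3] = bra1$ze
  sorted[4] = ebra1$z
  sorted[5] = ra1$zeb
  sorted[6] = zebra1$
sorted[3] = bra1$ze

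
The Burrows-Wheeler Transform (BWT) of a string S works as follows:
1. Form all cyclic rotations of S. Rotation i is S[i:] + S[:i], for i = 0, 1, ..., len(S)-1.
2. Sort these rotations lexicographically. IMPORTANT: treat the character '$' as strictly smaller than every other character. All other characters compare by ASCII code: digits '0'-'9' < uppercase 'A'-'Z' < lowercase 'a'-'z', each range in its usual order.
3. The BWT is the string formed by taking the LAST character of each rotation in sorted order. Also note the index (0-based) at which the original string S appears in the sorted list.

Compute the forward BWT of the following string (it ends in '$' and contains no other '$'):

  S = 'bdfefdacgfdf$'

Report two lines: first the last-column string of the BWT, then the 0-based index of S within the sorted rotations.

All 13 rotations (rotation i = S[i:]+S[:i]):
  rot[0] = bdfefdacgfdf$
  rot[1] = dfefdacgfdf$b
  rot[2] = fefdacgfdf$bd
  rot[3] = efdacgfdf$bdf
  rot[4] = fdacgfdf$bdfe
  rot[5] = dacgfdf$bdfef
  rot[6] = acgfdf$bdfefd
  rot[7] = cgfdf$bdfefda
  rot[8] = gfdf$bdfefdac
  rot[9] = fdf$bdfefdacg
  rot[10] = df$bdfefdacgf
  rot[11] = f$bdfefdacgfd
  rot[12] = $bdfefdacgfdf
Sorted (with $ < everything):
  sorted[0] = $bdfefdacgfdf  (last char: 'f')
  sorted[1] = acgfdf$bdfefd  (last char: 'd')
  sorted[2] = bdfefdacgfdf$  (last char: '$')
  sorted[3] = cgfdf$bdfefda  (last char: 'a')
  sorted[4] = dacgfdf$bdfef  (last char: 'f')
  sorted[5] = df$bdfefdacgf  (last char: 'f')
  sorted[6] = dfefdacgfdf$b  (last char: 'b')
  sorted[7] = efdacgfdf$bdf  (last char: 'f')
  sorted[8] = f$bdfefdacgfd  (last char: 'd')
  sorted[9] = fdacgfdf$bdfe  (last char: 'e')
  sorted[10] = fdf$bdfefdacg  (last char: 'g')
  sorted[11] = fefdacgfdf$bd  (last char: 'd')
  sorted[12] = gfdf$bdfefdac  (last char: 'c')
Last column: fd$affbfdegdc
Original string S is at sorted index 2

Answer: fd$affbfdegdc
2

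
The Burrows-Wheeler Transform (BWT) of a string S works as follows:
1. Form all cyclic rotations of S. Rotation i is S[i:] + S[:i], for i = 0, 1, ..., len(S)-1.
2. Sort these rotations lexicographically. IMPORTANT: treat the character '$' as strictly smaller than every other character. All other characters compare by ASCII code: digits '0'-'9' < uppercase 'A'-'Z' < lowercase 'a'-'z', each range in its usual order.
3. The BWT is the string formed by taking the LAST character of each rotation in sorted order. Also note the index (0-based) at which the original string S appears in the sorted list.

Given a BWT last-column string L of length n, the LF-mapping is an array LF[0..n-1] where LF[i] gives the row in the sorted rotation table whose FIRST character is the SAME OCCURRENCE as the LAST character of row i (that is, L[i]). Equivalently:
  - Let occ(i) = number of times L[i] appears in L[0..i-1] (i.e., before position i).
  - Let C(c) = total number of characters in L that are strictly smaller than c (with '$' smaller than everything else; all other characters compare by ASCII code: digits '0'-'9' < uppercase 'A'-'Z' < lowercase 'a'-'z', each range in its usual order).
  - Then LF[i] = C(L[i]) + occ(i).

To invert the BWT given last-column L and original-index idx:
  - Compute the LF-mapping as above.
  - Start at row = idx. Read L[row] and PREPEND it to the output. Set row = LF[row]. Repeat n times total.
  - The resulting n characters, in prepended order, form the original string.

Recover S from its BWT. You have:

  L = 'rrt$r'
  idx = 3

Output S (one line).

LF mapping: 1 2 4 0 3
Walk LF starting at row 3, prepending L[row]:
  step 1: row=3, L[3]='$', prepend. Next row=LF[3]=0
  step 2: row=0, L[0]='r', prepend. Next row=LF[0]=1
  step 3: row=1, L[1]='r', prepend. Next row=LF[1]=2
  step 4: row=2, L[2]='t', prepend. Next row=LF[2]=4
  step 5: row=4, L[4]='r', prepend. Next row=LF[4]=3
Reversed output: rtrr$

Answer: rtrr$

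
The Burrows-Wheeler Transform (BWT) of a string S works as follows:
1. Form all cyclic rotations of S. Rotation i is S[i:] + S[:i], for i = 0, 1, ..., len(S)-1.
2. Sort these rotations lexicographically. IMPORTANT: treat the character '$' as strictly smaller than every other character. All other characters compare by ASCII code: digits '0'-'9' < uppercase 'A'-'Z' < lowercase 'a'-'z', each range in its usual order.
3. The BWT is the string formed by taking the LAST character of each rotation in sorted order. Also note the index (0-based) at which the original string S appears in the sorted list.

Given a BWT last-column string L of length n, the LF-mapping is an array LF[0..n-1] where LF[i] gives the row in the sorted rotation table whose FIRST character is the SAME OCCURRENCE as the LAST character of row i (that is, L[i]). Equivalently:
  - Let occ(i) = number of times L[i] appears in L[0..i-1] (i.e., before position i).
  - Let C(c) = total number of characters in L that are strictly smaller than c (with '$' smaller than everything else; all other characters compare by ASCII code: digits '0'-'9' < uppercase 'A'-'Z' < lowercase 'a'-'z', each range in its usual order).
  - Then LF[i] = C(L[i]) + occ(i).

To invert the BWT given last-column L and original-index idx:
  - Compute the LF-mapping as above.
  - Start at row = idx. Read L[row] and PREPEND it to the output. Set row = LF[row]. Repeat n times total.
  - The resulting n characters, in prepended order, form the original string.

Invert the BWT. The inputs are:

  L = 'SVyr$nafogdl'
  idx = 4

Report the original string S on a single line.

Answer: dragonflyVS$

Derivation:
LF mapping: 1 2 11 10 0 8 3 5 9 6 4 7
Walk LF starting at row 4, prepending L[row]:
  step 1: row=4, L[4]='$', prepend. Next row=LF[4]=0
  step 2: row=0, L[0]='S', prepend. Next row=LF[0]=1
  step 3: row=1, L[1]='V', prepend. Next row=LF[1]=2
  step 4: row=2, L[2]='y', prepend. Next row=LF[2]=11
  step 5: row=11, L[11]='l', prepend. Next row=LF[11]=7
  step 6: row=7, L[7]='f', prepend. Next row=LF[7]=5
  step 7: row=5, L[5]='n', prepend. Next row=LF[5]=8
  step 8: row=8, L[8]='o', prepend. Next row=LF[8]=9
  step 9: row=9, L[9]='g', prepend. Next row=LF[9]=6
  step 10: row=6, L[6]='a', prepend. Next row=LF[6]=3
  step 11: row=3, L[3]='r', prepend. Next row=LF[3]=10
  step 12: row=10, L[10]='d', prepend. Next row=LF[10]=4
Reversed output: dragonflyVS$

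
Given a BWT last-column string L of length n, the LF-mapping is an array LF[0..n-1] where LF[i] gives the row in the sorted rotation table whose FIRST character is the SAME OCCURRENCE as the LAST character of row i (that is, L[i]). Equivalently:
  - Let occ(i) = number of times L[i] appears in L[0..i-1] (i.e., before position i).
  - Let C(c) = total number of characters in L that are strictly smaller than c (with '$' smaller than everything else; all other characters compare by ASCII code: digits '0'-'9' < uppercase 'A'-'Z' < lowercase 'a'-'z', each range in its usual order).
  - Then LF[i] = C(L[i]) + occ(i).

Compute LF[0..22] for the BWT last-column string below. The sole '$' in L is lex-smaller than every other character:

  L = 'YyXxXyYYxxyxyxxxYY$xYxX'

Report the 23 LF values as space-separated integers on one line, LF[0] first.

Answer: 4 19 1 10 2 20 5 6 11 12 21 13 22 14 15 16 7 8 0 17 9 18 3

Derivation:
Char counts: '$':1, 'X':3, 'Y':6, 'x':9, 'y':4
C (first-col start): C('$')=0, C('X')=1, C('Y')=4, C('x')=10, C('y')=19
L[0]='Y': occ=0, LF[0]=C('Y')+0=4+0=4
L[1]='y': occ=0, LF[1]=C('y')+0=19+0=19
L[2]='X': occ=0, LF[2]=C('X')+0=1+0=1
L[3]='x': occ=0, LF[3]=C('x')+0=10+0=10
L[4]='X': occ=1, LF[4]=C('X')+1=1+1=2
L[5]='y': occ=1, LF[5]=C('y')+1=19+1=20
L[6]='Y': occ=1, LF[6]=C('Y')+1=4+1=5
L[7]='Y': occ=2, LF[7]=C('Y')+2=4+2=6
L[8]='x': occ=1, LF[8]=C('x')+1=10+1=11
L[9]='x': occ=2, LF[9]=C('x')+2=10+2=12
L[10]='y': occ=2, LF[10]=C('y')+2=19+2=21
L[11]='x': occ=3, LF[11]=C('x')+3=10+3=13
L[12]='y': occ=3, LF[12]=C('y')+3=19+3=22
L[13]='x': occ=4, LF[13]=C('x')+4=10+4=14
L[14]='x': occ=5, LF[14]=C('x')+5=10+5=15
L[15]='x': occ=6, LF[15]=C('x')+6=10+6=16
L[16]='Y': occ=3, LF[16]=C('Y')+3=4+3=7
L[17]='Y': occ=4, LF[17]=C('Y')+4=4+4=8
L[18]='$': occ=0, LF[18]=C('$')+0=0+0=0
L[19]='x': occ=7, LF[19]=C('x')+7=10+7=17
L[20]='Y': occ=5, LF[20]=C('Y')+5=4+5=9
L[21]='x': occ=8, LF[21]=C('x')+8=10+8=18
L[22]='X': occ=2, LF[22]=C('X')+2=1+2=3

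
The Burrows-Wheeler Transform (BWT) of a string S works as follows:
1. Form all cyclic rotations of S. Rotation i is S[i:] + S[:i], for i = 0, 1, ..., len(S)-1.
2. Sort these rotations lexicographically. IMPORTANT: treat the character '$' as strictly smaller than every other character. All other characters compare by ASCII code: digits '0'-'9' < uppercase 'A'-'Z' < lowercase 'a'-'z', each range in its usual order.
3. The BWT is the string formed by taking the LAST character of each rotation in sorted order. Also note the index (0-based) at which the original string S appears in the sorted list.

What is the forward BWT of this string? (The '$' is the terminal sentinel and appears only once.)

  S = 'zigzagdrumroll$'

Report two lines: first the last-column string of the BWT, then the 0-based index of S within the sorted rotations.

Answer: lzgaizlourmdrg$
14

Derivation:
All 15 rotations (rotation i = S[i:]+S[:i]):
  rot[0] = zigzagdrumroll$
  rot[1] = igzagdrumroll$z
  rot[2] = gzagdrumroll$zi
  rot[3] = zagdrumroll$zig
  rot[4] = agdrumroll$zigz
  rot[5] = gdrumroll$zigza
  rot[6] = drumroll$zigzag
  rot[7] = rumroll$zigzagd
  rot[8] = umroll$zigzagdr
  rot[9] = mroll$zigzagdru
  rot[10] = roll$zigzagdrum
  rot[11] = oll$zigzagdrumr
  rot[12] = ll$zigzagdrumro
  rot[13] = l$zigzagdrumrol
  rot[14] = $zigzagdrumroll
Sorted (with $ < everything):
  sorted[0] = $zigzagdrumroll  (last char: 'l')
  sorted[1] = agdrumroll$zigz  (last char: 'z')
  sorted[2] = drumroll$zigzag  (last char: 'g')
  sorted[3] = gdrumroll$zigza  (last char: 'a')
  sorted[4] = gzagdrumroll$zi  (last char: 'i')
  sorted[5] = igzagdrumroll$z  (last char: 'z')
  sorted[6] = l$zigzagdrumrol  (last char: 'l')
  sorted[7] = ll$zigzagdrumro  (last char: 'o')
  sorted[8] = mroll$zigzagdru  (last char: 'u')
  sorted[9] = oll$zigzagdrumr  (last char: 'r')
  sorted[10] = roll$zigzagdrum  (last char: 'm')
  sorted[11] = rumroll$zigzagd  (last char: 'd')
  sorted[12] = umroll$zigzagdr  (last char: 'r')
  sorted[13] = zagdrumroll$zig  (last char: 'g')
  sorted[14] = zigzagdrumroll$  (last char: '$')
Last column: lzgaizlourmdrg$
Original string S is at sorted index 14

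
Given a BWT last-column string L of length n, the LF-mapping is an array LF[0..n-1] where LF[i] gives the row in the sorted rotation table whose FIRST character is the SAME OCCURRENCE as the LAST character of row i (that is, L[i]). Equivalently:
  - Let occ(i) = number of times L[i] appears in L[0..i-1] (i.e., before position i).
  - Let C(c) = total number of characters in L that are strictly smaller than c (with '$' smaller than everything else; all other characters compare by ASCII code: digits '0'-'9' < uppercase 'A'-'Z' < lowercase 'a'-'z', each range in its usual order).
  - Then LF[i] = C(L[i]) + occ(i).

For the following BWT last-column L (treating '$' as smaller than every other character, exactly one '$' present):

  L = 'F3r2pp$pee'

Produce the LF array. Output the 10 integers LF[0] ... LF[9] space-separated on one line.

Char counts: '$':1, '2':1, '3':1, 'F':1, 'e':2, 'p':3, 'r':1
C (first-col start): C('$')=0, C('2')=1, C('3')=2, C('F')=3, C('e')=4, C('p')=6, C('r')=9
L[0]='F': occ=0, LF[0]=C('F')+0=3+0=3
L[1]='3': occ=0, LF[1]=C('3')+0=2+0=2
L[2]='r': occ=0, LF[2]=C('r')+0=9+0=9
L[3]='2': occ=0, LF[3]=C('2')+0=1+0=1
L[4]='p': occ=0, LF[4]=C('p')+0=6+0=6
L[5]='p': occ=1, LF[5]=C('p')+1=6+1=7
L[6]='$': occ=0, LF[6]=C('$')+0=0+0=0
L[7]='p': occ=2, LF[7]=C('p')+2=6+2=8
L[8]='e': occ=0, LF[8]=C('e')+0=4+0=4
L[9]='e': occ=1, LF[9]=C('e')+1=4+1=5

Answer: 3 2 9 1 6 7 0 8 4 5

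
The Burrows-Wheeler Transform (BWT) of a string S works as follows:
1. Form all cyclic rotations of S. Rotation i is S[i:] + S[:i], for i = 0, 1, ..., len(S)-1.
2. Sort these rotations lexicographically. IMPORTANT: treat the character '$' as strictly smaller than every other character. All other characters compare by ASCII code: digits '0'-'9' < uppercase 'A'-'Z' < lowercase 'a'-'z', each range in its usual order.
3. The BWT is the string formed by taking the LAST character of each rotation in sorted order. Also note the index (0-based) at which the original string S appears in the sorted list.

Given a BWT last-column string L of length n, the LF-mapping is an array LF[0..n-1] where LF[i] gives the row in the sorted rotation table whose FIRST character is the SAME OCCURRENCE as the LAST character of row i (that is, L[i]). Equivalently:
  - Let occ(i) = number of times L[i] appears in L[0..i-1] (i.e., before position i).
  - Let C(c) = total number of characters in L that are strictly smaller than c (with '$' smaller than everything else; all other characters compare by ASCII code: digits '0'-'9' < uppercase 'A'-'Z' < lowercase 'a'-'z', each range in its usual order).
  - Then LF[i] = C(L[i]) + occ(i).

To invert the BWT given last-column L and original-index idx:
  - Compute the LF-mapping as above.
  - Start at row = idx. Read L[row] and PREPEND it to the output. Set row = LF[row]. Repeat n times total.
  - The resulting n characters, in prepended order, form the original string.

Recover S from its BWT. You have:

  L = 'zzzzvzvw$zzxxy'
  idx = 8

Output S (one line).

Answer: zvxzxzzvyzzwz$

Derivation:
LF mapping: 7 8 9 10 1 11 2 3 0 12 13 4 5 6
Walk LF starting at row 8, prepending L[row]:
  step 1: row=8, L[8]='$', prepend. Next row=LF[8]=0
  step 2: row=0, L[0]='z', prepend. Next row=LF[0]=7
  step 3: row=7, L[7]='w', prepend. Next row=LF[7]=3
  step 4: row=3, L[3]='z', prepend. Next row=LF[3]=10
  step 5: row=10, L[10]='z', prepend. Next row=LF[10]=13
  step 6: row=13, L[13]='y', prepend. Next row=LF[13]=6
  step 7: row=6, L[6]='v', prepend. Next row=LF[6]=2
  step 8: row=2, L[2]='z', prepend. Next row=LF[2]=9
  step 9: row=9, L[9]='z', prepend. Next row=LF[9]=12
  step 10: row=12, L[12]='x', prepend. Next row=LF[12]=5
  step 11: row=5, L[5]='z', prepend. Next row=LF[5]=11
  step 12: row=11, L[11]='x', prepend. Next row=LF[11]=4
  step 13: row=4, L[4]='v', prepend. Next row=LF[4]=1
  step 14: row=1, L[1]='z', prepend. Next row=LF[1]=8
Reversed output: zvxzxzzvyzzwz$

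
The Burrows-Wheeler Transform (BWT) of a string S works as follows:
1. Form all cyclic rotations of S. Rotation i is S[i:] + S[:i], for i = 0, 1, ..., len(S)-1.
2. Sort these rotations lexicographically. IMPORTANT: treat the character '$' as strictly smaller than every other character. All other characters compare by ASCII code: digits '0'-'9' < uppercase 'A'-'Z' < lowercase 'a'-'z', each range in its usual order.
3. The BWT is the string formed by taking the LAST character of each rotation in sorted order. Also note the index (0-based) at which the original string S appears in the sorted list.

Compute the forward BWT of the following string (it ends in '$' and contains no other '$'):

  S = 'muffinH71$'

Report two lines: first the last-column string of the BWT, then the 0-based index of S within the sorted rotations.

Answer: 17Hnuff$im
7

Derivation:
All 10 rotations (rotation i = S[i:]+S[:i]):
  rot[0] = muffinH71$
  rot[1] = uffinH71$m
  rot[2] = ffinH71$mu
  rot[3] = finH71$muf
  rot[4] = inH71$muff
  rot[5] = nH71$muffi
  rot[6] = H71$muffin
  rot[7] = 71$muffinH
  rot[8] = 1$muffinH7
  rot[9] = $muffinH71
Sorted (with $ < everything):
  sorted[0] = $muffinH71  (last char: '1')
  sorted[1] = 1$muffinH7  (last char: '7')
  sorted[2] = 71$muffinH  (last char: 'H')
  sorted[3] = H71$muffin  (last char: 'n')
  sorted[4] = ffinH71$mu  (last char: 'u')
  sorted[5] = finH71$muf  (last char: 'f')
  sorted[6] = inH71$muff  (last char: 'f')
  sorted[7] = muffinH71$  (last char: '$')
  sorted[8] = nH71$muffi  (last char: 'i')
  sorted[9] = uffinH71$m  (last char: 'm')
Last column: 17Hnuff$im
Original string S is at sorted index 7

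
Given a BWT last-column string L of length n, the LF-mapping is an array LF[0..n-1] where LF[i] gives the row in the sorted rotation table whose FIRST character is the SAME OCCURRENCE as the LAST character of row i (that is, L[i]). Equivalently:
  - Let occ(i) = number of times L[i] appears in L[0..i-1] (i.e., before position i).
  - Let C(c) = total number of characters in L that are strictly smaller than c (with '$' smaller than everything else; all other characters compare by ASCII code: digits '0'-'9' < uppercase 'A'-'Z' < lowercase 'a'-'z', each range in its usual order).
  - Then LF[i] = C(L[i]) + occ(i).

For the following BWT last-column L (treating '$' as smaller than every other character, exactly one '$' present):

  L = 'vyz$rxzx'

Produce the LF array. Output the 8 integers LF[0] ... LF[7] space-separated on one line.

Answer: 2 5 6 0 1 3 7 4

Derivation:
Char counts: '$':1, 'r':1, 'v':1, 'x':2, 'y':1, 'z':2
C (first-col start): C('$')=0, C('r')=1, C('v')=2, C('x')=3, C('y')=5, C('z')=6
L[0]='v': occ=0, LF[0]=C('v')+0=2+0=2
L[1]='y': occ=0, LF[1]=C('y')+0=5+0=5
L[2]='z': occ=0, LF[2]=C('z')+0=6+0=6
L[3]='$': occ=0, LF[3]=C('$')+0=0+0=0
L[4]='r': occ=0, LF[4]=C('r')+0=1+0=1
L[5]='x': occ=0, LF[5]=C('x')+0=3+0=3
L[6]='z': occ=1, LF[6]=C('z')+1=6+1=7
L[7]='x': occ=1, LF[7]=C('x')+1=3+1=4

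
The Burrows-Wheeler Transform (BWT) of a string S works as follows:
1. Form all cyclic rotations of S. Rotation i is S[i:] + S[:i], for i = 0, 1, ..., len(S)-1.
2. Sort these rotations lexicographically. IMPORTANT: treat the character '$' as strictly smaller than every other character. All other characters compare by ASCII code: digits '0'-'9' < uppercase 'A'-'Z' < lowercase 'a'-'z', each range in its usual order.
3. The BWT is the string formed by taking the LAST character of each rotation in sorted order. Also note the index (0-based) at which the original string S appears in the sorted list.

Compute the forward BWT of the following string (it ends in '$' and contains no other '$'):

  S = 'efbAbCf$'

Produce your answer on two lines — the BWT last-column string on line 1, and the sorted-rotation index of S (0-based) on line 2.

Answer: fbbfA$Ce
5

Derivation:
All 8 rotations (rotation i = S[i:]+S[:i]):
  rot[0] = efbAbCf$
  rot[1] = fbAbCf$e
  rot[2] = bAbCf$ef
  rot[3] = AbCf$efb
  rot[4] = bCf$efbA
  rot[5] = Cf$efbAb
  rot[6] = f$efbAbC
  rot[7] = $efbAbCf
Sorted (with $ < everything):
  sorted[0] = $efbAbCf  (last char: 'f')
  sorted[1] = AbCf$efb  (last char: 'b')
  sorted[2] = Cf$efbAb  (last char: 'b')
  sorted[3] = bAbCf$ef  (last char: 'f')
  sorted[4] = bCf$efbA  (last char: 'A')
  sorted[5] = efbAbCf$  (last char: '$')
  sorted[6] = f$efbAbC  (last char: 'C')
  sorted[7] = fbAbCf$e  (last char: 'e')
Last column: fbbfA$Ce
Original string S is at sorted index 5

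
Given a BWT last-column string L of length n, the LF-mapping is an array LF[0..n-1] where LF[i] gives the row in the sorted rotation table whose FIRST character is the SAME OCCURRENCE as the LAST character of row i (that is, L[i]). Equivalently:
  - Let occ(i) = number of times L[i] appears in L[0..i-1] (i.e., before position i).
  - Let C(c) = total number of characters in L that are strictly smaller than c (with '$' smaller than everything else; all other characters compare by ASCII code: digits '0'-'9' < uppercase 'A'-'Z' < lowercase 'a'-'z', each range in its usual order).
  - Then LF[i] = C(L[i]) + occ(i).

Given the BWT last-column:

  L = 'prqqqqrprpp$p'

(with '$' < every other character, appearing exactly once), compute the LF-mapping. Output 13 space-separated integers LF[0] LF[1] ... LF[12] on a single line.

Answer: 1 10 6 7 8 9 11 2 12 3 4 0 5

Derivation:
Char counts: '$':1, 'p':5, 'q':4, 'r':3
C (first-col start): C('$')=0, C('p')=1, C('q')=6, C('r')=10
L[0]='p': occ=0, LF[0]=C('p')+0=1+0=1
L[1]='r': occ=0, LF[1]=C('r')+0=10+0=10
L[2]='q': occ=0, LF[2]=C('q')+0=6+0=6
L[3]='q': occ=1, LF[3]=C('q')+1=6+1=7
L[4]='q': occ=2, LF[4]=C('q')+2=6+2=8
L[5]='q': occ=3, LF[5]=C('q')+3=6+3=9
L[6]='r': occ=1, LF[6]=C('r')+1=10+1=11
L[7]='p': occ=1, LF[7]=C('p')+1=1+1=2
L[8]='r': occ=2, LF[8]=C('r')+2=10+2=12
L[9]='p': occ=2, LF[9]=C('p')+2=1+2=3
L[10]='p': occ=3, LF[10]=C('p')+3=1+3=4
L[11]='$': occ=0, LF[11]=C('$')+0=0+0=0
L[12]='p': occ=4, LF[12]=C('p')+4=1+4=5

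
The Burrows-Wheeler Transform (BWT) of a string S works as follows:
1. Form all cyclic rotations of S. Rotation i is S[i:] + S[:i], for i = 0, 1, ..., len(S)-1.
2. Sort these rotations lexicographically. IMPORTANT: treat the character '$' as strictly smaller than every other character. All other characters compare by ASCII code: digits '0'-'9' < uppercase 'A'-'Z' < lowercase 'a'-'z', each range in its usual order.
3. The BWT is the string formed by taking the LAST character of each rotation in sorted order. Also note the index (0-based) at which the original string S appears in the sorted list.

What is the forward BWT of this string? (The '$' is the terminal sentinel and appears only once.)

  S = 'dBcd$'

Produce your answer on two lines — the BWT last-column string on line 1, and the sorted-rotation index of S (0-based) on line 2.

All 5 rotations (rotation i = S[i:]+S[:i]):
  rot[0] = dBcd$
  rot[1] = Bcd$d
  rot[2] = cd$dB
  rot[3] = d$dBc
  rot[4] = $dBcd
Sorted (with $ < everything):
  sorted[0] = $dBcd  (last char: 'd')
  sorted[1] = Bcd$d  (last char: 'd')
  sorted[2] = cd$dB  (last char: 'B')
  sorted[3] = d$dBc  (last char: 'c')
  sorted[4] = dBcd$  (last char: '$')
Last column: ddBc$
Original string S is at sorted index 4

Answer: ddBc$
4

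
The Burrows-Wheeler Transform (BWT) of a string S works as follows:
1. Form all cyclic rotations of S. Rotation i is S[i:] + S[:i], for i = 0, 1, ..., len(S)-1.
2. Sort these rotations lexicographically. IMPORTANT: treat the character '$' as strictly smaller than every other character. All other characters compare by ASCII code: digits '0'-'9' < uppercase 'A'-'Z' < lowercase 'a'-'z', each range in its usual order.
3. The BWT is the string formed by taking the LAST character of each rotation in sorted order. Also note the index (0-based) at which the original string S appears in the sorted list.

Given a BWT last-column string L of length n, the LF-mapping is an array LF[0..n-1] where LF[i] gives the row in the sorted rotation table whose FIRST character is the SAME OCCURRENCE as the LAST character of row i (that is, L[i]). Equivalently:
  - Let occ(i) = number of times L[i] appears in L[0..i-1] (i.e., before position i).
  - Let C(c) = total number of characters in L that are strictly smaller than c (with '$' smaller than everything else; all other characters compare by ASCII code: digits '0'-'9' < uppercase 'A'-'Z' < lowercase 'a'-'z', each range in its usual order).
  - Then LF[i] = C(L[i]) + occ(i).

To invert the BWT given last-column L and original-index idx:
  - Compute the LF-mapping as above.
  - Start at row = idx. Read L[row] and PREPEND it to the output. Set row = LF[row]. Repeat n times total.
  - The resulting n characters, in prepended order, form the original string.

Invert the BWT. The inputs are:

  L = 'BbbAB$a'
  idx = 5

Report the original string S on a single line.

LF mapping: 2 5 6 1 3 0 4
Walk LF starting at row 5, prepending L[row]:
  step 1: row=5, L[5]='$', prepend. Next row=LF[5]=0
  step 2: row=0, L[0]='B', prepend. Next row=LF[0]=2
  step 3: row=2, L[2]='b', prepend. Next row=LF[2]=6
  step 4: row=6, L[6]='a', prepend. Next row=LF[6]=4
  step 5: row=4, L[4]='B', prepend. Next row=LF[4]=3
  step 6: row=3, L[3]='A', prepend. Next row=LF[3]=1
  step 7: row=1, L[1]='b', prepend. Next row=LF[1]=5
Reversed output: bABabB$

Answer: bABabB$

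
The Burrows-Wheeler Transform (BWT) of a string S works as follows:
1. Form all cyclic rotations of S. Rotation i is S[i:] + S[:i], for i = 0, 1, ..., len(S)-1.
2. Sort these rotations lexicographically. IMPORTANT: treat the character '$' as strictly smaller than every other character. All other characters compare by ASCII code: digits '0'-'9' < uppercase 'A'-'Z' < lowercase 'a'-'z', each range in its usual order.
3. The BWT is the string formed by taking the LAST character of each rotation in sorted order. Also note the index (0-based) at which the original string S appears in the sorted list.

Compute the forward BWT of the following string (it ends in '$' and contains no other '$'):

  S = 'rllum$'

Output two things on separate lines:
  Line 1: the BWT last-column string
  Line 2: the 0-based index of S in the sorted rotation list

Answer: mrlu$l
4

Derivation:
All 6 rotations (rotation i = S[i:]+S[:i]):
  rot[0] = rllum$
  rot[1] = llum$r
  rot[2] = lum$rl
  rot[3] = um$rll
  rot[4] = m$rllu
  rot[5] = $rllum
Sorted (with $ < everything):
  sorted[0] = $rllum  (last char: 'm')
  sorted[1] = llum$r  (last char: 'r')
  sorted[2] = lum$rl  (last char: 'l')
  sorted[3] = m$rllu  (last char: 'u')
  sorted[4] = rllum$  (last char: '$')
  sorted[5] = um$rll  (last char: 'l')
Last column: mrlu$l
Original string S is at sorted index 4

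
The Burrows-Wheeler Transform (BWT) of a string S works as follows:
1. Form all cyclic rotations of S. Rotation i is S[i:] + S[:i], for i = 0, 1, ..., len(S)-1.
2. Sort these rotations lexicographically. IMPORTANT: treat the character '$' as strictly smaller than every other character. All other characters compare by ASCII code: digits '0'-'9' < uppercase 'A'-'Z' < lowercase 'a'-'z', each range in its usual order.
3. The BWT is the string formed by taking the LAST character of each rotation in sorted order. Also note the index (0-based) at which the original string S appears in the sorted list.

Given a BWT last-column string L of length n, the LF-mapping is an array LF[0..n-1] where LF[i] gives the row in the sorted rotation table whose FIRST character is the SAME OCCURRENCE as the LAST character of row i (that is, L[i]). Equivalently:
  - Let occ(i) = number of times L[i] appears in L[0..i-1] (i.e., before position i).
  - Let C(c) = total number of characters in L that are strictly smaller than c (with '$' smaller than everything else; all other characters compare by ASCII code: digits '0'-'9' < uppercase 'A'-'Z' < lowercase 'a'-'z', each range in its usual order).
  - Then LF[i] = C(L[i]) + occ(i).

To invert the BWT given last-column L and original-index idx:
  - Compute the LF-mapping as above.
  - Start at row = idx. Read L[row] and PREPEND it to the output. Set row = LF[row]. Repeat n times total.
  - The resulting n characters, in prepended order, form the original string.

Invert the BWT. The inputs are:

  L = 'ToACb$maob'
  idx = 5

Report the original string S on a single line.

Answer: bambooACT$

Derivation:
LF mapping: 3 8 1 2 5 0 7 4 9 6
Walk LF starting at row 5, prepending L[row]:
  step 1: row=5, L[5]='$', prepend. Next row=LF[5]=0
  step 2: row=0, L[0]='T', prepend. Next row=LF[0]=3
  step 3: row=3, L[3]='C', prepend. Next row=LF[3]=2
  step 4: row=2, L[2]='A', prepend. Next row=LF[2]=1
  step 5: row=1, L[1]='o', prepend. Next row=LF[1]=8
  step 6: row=8, L[8]='o', prepend. Next row=LF[8]=9
  step 7: row=9, L[9]='b', prepend. Next row=LF[9]=6
  step 8: row=6, L[6]='m', prepend. Next row=LF[6]=7
  step 9: row=7, L[7]='a', prepend. Next row=LF[7]=4
  step 10: row=4, L[4]='b', prepend. Next row=LF[4]=5
Reversed output: bambooACT$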